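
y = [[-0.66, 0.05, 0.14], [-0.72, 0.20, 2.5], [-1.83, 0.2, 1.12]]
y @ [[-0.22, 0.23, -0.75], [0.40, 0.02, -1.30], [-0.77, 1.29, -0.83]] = [[0.06, 0.03, 0.31], [-1.69, 3.06, -1.80], [-0.38, 1.03, 0.18]]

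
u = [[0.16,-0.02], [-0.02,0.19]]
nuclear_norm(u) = 0.35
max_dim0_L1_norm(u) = 0.21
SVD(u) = [[-0.45, 0.89], [0.89, 0.45]] @ diag([0.19999999999999998, 0.15000000000000002]) @ [[-0.45, 0.89], [0.89, 0.45]]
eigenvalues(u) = [0.15, 0.2]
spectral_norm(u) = 0.20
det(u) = 0.03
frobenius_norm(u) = 0.25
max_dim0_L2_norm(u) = 0.19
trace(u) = 0.35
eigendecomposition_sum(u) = [[0.12, 0.06], [0.06, 0.03]] + [[0.04,-0.08], [-0.08,0.16]]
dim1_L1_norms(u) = [0.18, 0.21]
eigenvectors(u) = [[-0.89,0.45], [-0.45,-0.89]]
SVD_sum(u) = [[0.04, -0.08], [-0.08, 0.16]] + [[0.12, 0.06], [0.06, 0.03]]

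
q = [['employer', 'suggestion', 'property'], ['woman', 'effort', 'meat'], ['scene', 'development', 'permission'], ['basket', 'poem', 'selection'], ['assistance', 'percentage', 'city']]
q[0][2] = 'property'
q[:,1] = ['suggestion', 'effort', 'development', 'poem', 'percentage']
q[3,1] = 'poem'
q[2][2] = 'permission'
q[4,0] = 'assistance'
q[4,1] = 'percentage'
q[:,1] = ['suggestion', 'effort', 'development', 'poem', 'percentage']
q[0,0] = 'employer'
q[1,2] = 'meat'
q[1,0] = 'woman'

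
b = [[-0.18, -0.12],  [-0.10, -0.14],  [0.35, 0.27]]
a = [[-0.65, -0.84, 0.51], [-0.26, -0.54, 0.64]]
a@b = [[0.38, 0.33], [0.32, 0.28]]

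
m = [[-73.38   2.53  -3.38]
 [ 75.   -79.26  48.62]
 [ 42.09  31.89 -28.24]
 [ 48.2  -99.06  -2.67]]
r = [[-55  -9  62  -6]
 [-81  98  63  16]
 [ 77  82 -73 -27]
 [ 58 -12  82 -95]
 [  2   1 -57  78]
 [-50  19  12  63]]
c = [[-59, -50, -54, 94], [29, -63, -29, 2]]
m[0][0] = -73.38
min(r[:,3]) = -95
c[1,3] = 2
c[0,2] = -54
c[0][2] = -54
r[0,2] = 62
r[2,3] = -27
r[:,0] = [-55, -81, 77, 58, 2, -50]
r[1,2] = 63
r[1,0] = -81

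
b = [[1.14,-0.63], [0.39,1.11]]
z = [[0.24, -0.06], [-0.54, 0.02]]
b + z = [[1.38, -0.69], [-0.15, 1.13]]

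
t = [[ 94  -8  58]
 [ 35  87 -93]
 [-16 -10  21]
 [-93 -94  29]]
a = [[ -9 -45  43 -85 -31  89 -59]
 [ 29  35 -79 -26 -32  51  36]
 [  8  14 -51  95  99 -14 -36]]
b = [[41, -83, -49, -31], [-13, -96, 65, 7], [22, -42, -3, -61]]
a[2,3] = 95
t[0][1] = -8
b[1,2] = 65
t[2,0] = -16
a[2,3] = 95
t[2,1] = -10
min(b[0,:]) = -83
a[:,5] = [89, 51, -14]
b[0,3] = -31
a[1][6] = 36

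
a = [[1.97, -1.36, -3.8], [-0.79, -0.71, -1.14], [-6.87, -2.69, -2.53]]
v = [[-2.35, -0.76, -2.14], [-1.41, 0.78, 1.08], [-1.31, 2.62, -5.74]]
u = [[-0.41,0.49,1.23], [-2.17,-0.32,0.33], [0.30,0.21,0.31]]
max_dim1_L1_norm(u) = 2.82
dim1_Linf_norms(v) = [2.35, 1.41, 5.74]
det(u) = 0.00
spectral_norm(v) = 6.83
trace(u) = -0.42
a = v @ u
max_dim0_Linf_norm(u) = 2.17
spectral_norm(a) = 7.91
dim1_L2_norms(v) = [3.27, 1.94, 6.44]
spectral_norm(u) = 2.31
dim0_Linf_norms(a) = [6.87, 2.69, 3.8]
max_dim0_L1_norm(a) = 9.63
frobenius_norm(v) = 7.48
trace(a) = -1.27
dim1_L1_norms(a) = [7.13, 2.64, 12.09]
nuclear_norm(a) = 12.48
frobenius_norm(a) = 9.13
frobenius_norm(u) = 2.66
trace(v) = -7.31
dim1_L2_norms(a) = [4.49, 1.56, 7.8]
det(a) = 0.02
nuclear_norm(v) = 11.09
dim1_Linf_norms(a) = [3.8, 1.14, 6.87]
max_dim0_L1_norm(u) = 2.88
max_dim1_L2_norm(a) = 7.8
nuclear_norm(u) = 3.63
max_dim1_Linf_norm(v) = 5.74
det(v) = 30.12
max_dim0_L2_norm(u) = 2.23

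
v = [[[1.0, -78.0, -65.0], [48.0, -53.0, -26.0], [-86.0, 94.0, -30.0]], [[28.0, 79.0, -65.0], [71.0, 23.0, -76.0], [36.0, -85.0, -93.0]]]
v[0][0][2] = -65.0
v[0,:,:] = [[1.0, -78.0, -65.0], [48.0, -53.0, -26.0], [-86.0, 94.0, -30.0]]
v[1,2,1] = -85.0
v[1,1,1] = 23.0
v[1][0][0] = 28.0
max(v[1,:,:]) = 79.0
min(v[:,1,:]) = -76.0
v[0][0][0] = 1.0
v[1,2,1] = -85.0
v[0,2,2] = -30.0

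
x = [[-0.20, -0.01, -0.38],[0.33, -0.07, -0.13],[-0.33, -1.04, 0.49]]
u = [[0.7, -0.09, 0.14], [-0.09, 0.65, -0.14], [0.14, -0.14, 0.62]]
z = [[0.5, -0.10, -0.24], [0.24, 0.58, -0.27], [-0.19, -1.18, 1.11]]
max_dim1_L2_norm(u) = 0.72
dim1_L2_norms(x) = [0.43, 0.36, 1.2]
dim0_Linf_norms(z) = [0.5, 1.18, 1.11]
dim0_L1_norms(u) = [0.93, 0.88, 0.9]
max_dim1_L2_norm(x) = 1.2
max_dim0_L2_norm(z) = 1.32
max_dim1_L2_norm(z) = 1.63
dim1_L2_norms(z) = [0.56, 0.68, 1.63]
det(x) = 0.17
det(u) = 0.25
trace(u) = 1.97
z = u + x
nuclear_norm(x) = 1.97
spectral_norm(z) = 1.76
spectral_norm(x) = 1.20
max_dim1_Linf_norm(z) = 1.18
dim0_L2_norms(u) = [0.72, 0.67, 0.65]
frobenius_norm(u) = 1.18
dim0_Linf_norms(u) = [0.7, 0.65, 0.62]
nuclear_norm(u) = 1.97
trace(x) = 0.22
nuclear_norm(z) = 2.54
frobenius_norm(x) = 1.32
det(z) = 0.23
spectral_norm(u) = 0.90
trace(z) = 2.19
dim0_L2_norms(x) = [0.51, 1.04, 0.63]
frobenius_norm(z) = 1.86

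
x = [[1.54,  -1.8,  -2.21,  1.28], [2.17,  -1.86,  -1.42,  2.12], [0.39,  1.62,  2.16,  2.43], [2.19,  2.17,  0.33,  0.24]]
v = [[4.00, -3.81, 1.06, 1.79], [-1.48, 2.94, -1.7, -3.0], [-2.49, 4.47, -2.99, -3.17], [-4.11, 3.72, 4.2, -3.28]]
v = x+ [[2.46,-2.01,3.27,0.51], [-3.65,4.8,-0.28,-5.12], [-2.88,2.85,-5.15,-5.60], [-6.30,1.55,3.87,-3.52]]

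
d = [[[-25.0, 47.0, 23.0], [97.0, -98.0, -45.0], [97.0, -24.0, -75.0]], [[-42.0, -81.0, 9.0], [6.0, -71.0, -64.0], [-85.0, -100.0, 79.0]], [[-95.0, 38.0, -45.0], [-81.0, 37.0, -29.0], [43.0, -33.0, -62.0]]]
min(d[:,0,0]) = -95.0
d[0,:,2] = [23.0, -45.0, -75.0]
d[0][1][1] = -98.0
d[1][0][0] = -42.0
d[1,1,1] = -71.0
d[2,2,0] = 43.0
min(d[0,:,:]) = -98.0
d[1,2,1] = -100.0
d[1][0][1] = -81.0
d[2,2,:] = [43.0, -33.0, -62.0]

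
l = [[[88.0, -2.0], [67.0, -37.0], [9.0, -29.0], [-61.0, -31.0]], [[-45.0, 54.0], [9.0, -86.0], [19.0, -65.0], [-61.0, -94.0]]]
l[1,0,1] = 54.0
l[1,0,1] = 54.0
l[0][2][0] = 9.0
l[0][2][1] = -29.0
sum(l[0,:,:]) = 4.0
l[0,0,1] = -2.0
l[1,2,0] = 19.0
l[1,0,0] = -45.0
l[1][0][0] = -45.0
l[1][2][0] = 19.0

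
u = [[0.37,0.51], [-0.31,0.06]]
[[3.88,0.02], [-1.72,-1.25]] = u@[[6.16, 3.53], [3.14, -2.52]]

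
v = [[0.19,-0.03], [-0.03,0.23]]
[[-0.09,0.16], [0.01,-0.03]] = v @ [[-0.47, 0.86],[-0.0, -0.01]]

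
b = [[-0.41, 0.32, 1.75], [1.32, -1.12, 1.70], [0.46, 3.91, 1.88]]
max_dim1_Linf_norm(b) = 3.91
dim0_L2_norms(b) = [1.46, 4.08, 3.08]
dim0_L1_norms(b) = [2.19, 5.35, 5.33]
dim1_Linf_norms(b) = [1.75, 1.7, 3.91]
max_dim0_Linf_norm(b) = 3.91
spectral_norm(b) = 4.49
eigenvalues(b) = [(3.87+0j), (-1.76+0.5j), (-1.76-0.5j)]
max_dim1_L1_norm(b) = 6.25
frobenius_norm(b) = 5.32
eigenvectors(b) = [[(0.37+0j), (0.62+0j), (0.62-0j)], [(0.39+0j), 0.42-0.28j, 0.42+0.28j], [(0.84+0j), (-0.56+0.23j), -0.56-0.23j]]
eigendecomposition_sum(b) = [[(0.4+0j), 0.91+0.00j, 1.12+0.00j],[0.41+0.00j, 0.94+0.00j, 1.16+0.00j],[0.90+0.00j, (2.04+0j), (2.54+0j)]] + [[(-0.4+1.58j), (-0.29-1.82j), (0.31+0.13j)], [(0.45+1.24j), (-1.03-1.08j), (0.27-0.06j)], [-0.22-1.57j, (0.93+1.52j), (-0.33-0j)]] + [[-0.40-1.58j, (-0.29+1.82j), 0.31-0.13j], [(0.45-1.24j), -1.03+1.08j, 0.27+0.06j], [-0.22+1.57j, (0.93-1.52j), (-0.33+0j)]]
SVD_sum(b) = [[0.08, 0.97, 0.56], [-0.0, -0.01, -0.01], [0.33, 3.75, 2.18]] + [[0.4, -0.52, 0.84], [0.89, -1.17, 1.87], [-0.10, 0.13, -0.21]] + [[-0.89, -0.13, 0.35], [0.43, 0.06, -0.17], [0.23, 0.03, -0.09]]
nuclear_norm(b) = 8.21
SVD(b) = [[0.25, 0.41, -0.88], [-0.0, 0.91, 0.42], [0.97, -0.10, 0.23]] @ diag([4.489997850215151, 2.6228413413051643, 1.1020538114828402]) @ [[0.08, 0.86, 0.5], [0.38, -0.49, 0.79], [0.92, 0.13, -0.36]]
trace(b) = 0.35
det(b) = 12.98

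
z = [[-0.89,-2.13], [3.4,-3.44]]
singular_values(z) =[4.94, 2.09]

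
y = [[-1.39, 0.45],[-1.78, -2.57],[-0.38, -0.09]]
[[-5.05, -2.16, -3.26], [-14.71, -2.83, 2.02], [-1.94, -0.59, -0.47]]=y@[[4.48, 1.56, 1.71], [2.62, 0.02, -1.97]]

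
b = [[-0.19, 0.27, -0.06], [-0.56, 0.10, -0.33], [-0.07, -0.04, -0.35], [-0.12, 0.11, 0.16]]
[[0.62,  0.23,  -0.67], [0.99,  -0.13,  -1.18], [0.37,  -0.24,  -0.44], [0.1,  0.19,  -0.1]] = b @ [[-0.9, 0.09, 1.15], [1.42, 1.02, -1.41], [-1.04, 0.54, 1.20]]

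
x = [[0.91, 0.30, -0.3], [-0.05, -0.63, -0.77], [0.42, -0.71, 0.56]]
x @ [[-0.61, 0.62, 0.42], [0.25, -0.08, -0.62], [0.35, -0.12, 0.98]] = [[-0.59, 0.58, -0.1], [-0.4, 0.11, -0.38], [-0.24, 0.25, 1.17]]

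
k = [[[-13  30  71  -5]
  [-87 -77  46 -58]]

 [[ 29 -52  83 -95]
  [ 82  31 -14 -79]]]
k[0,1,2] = 46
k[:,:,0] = [[-13, -87], [29, 82]]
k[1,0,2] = 83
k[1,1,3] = -79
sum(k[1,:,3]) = -174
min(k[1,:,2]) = -14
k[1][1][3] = -79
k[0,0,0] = -13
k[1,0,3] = -95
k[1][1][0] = 82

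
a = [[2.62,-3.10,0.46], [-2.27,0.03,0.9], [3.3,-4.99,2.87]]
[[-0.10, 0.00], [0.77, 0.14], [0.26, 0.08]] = a@[[-0.32,-0.06], [-0.23,-0.05], [0.06,0.01]]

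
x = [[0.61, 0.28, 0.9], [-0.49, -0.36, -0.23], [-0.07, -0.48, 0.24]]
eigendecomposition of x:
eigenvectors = [[(0.86+0j),  0.68+0.00j,  (0.68-0j)],[(-0.43+0j),  (-0.36+0.43j),  (-0.36-0.43j)],[0.28+0.00j,  -0.45+0.13j,  (-0.45-0.13j)]]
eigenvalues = [(0.76+0j), (-0.14+0.35j), (-0.14-0.35j)]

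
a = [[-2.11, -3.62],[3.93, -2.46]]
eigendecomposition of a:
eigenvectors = [[0.03+0.69j, (0.03-0.69j)], [(0.72+0j), 0.72-0.00j]]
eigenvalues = [(-2.28+3.77j), (-2.28-3.77j)]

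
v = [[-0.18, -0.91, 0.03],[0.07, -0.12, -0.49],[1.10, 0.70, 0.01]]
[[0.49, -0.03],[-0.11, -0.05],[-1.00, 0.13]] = v @ [[-0.66, 0.11], [-0.4, 0.01], [0.22, 0.12]]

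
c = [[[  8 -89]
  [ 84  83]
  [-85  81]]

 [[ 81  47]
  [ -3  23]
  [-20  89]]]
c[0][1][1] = 83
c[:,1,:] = [[84, 83], [-3, 23]]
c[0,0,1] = -89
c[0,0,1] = -89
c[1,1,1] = 23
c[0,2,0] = -85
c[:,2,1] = [81, 89]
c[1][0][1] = 47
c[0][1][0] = 84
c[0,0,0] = 8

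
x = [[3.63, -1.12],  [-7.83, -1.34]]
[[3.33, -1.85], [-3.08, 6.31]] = x @ [[0.58, -0.7],[-1.09, -0.62]]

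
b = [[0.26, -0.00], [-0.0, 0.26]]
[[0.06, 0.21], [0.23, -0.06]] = b @ [[0.22, 0.79], [0.90, -0.22]]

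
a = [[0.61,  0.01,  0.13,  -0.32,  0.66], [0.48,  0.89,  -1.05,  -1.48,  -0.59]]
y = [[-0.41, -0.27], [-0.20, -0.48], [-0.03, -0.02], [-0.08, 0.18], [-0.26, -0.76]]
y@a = [[-0.38,  -0.24,  0.23,  0.53,  -0.11],[-0.35,  -0.43,  0.48,  0.77,  0.15],[-0.03,  -0.02,  0.02,  0.04,  -0.01],[0.04,  0.16,  -0.2,  -0.24,  -0.16],[-0.52,  -0.68,  0.76,  1.21,  0.28]]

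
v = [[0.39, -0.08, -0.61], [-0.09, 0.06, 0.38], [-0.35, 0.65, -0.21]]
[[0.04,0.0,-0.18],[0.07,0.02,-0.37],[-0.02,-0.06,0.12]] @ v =[[0.08, -0.12, 0.01], [0.16, -0.24, 0.04], [-0.04, 0.08, -0.04]]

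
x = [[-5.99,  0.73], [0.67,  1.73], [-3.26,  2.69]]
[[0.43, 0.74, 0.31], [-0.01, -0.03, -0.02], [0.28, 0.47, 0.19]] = x@ [[-0.07,-0.12,-0.05], [0.02,0.03,0.01]]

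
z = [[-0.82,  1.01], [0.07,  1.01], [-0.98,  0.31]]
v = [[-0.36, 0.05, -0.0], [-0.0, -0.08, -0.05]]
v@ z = [[0.3,-0.31], [0.04,-0.10]]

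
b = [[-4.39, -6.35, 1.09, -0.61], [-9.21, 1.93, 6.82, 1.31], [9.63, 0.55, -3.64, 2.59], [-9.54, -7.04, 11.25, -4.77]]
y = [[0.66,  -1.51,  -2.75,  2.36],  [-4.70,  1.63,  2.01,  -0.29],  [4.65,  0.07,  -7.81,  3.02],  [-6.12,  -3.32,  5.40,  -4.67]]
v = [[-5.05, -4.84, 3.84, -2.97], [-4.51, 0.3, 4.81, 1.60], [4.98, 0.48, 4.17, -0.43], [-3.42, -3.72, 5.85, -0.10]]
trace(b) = -10.87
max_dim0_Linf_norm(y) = 7.81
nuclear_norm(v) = 24.91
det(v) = -453.35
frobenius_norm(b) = 24.51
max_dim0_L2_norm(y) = 10.09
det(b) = 2460.10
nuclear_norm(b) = 38.19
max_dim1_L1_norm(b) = 32.6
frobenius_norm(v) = 14.87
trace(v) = -0.68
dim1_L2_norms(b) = [7.82, 11.7, 10.63, 17.03]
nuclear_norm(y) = 23.33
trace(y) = -10.19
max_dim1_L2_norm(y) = 9.97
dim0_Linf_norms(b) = [9.63, 7.04, 11.25, 4.77]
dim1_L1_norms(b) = [12.44, 19.27, 16.41, 32.6]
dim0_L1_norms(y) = [16.13, 6.53, 17.97, 10.34]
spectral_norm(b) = 22.42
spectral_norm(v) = 12.35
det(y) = -310.23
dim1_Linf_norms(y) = [2.75, 4.7, 7.81, 6.12]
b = y + v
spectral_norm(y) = 14.35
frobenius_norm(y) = 15.36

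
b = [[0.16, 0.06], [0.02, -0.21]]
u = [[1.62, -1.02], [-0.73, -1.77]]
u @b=[[0.24, 0.31], [-0.15, 0.33]]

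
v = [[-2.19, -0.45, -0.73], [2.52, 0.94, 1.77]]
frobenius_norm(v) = 3.99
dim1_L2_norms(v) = [2.35, 3.22]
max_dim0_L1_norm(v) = 4.71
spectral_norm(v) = 3.95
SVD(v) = [[-0.58,0.81], [0.81,0.58]] @ diag([3.9466981638165297, 0.5674271792285215]) @ [[0.84, 0.26, 0.47], [-0.54, 0.32, 0.78]]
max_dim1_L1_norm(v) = 5.23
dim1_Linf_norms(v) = [2.19, 2.52]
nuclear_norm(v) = 4.51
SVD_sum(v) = [[-1.94, -0.6, -1.09],[2.7, 0.83, 1.51]] + [[-0.25, 0.15, 0.36], [-0.18, 0.11, 0.26]]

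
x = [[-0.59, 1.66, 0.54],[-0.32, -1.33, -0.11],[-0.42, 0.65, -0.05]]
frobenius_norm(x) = 2.42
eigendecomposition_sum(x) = [[-0.39+0.69j, 0.73+1.19j, (0.38+0.02j)], [-0.10-0.34j, -0.61-0.13j, -0.12+0.11j], [(-0.42+0.31j), 0.11+0.92j, (0.22+0.12j)]] + [[(-0.39-0.69j), 0.73-1.19j, (0.38-0.02j)],  [-0.10+0.34j, -0.61+0.13j, -0.12-0.11j],  [(-0.42-0.31j), (0.11-0.92j), 0.22-0.12j]] + [[(0.19+0j), (0.19-0j), -0.22+0.00j],[-0.12-0.00j, -0.12+0.00j, (0.14-0j)],[0.43+0.00j, (0.42-0j), (-0.49+0j)]]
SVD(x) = [[-0.79, -0.43, -0.44],[0.54, -0.83, -0.16],[-0.30, -0.36, 0.88]] @ diag([2.305690908781378, 0.698122037526692, 0.2766135460936157]) @ [[0.18,-0.96,-0.20], [0.96,0.22,-0.18], [-0.21,0.16,-0.96]]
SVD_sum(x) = [[-0.33, 1.75, 0.37], [0.23, -1.2, -0.25], [-0.13, 0.67, 0.14]] + [[-0.29, -0.07, 0.05], [-0.55, -0.13, 0.1], [-0.24, -0.06, 0.04]] + [[0.03, -0.02, 0.12], [0.01, -0.01, 0.04], [-0.05, 0.04, -0.24]]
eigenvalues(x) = [(-0.77+0.68j), (-0.77-0.68j), (-0.42+0j)]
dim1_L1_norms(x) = [2.79, 1.76, 1.12]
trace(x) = -1.97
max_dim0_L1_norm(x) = 3.64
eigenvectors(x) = [[-0.78+0.00j, -0.78-0.00j, (0.4+0j)], [0.24-0.25j, (0.24+0.25j), (-0.25+0j)], [-0.47-0.21j, (-0.47+0.21j), (0.88+0j)]]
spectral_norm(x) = 2.31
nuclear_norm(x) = 3.28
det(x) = -0.45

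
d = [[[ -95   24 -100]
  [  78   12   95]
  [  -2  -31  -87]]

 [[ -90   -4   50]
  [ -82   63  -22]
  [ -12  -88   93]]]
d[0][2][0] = -2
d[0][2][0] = -2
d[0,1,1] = 12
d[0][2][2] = -87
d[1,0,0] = -90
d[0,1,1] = 12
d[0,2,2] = -87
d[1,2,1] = -88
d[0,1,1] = 12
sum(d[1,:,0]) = -184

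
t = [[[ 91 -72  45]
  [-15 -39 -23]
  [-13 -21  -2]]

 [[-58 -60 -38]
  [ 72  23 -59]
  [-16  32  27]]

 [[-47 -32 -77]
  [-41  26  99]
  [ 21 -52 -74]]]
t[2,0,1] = -32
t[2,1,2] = 99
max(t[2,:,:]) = 99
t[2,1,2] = 99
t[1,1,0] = 72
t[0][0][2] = 45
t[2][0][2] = -77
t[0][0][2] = 45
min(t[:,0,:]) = -77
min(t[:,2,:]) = -74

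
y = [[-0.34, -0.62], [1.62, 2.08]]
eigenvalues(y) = [0.19, 1.55]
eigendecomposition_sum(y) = [[0.27, 0.09], [-0.23, -0.08]] + [[-0.61, -0.71], [1.85, 2.16]]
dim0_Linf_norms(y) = [1.62, 2.08]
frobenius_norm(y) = 2.73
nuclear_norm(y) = 2.84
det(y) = 0.30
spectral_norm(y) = 2.73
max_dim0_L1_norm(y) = 2.7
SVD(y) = [[-0.26, 0.97], [0.97, 0.26]] @ diag([2.7274395070993327, 0.10896666973782917]) @ [[0.61, 0.80], [0.8, -0.61]]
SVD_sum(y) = [[-0.42, -0.56], [1.60, 2.1]] + [[0.08, -0.06], [0.02, -0.02]]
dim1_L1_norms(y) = [0.96, 3.7]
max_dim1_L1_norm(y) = 3.7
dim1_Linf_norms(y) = [0.62, 2.08]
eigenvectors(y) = [[-0.76, 0.31], [0.65, -0.95]]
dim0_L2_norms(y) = [1.66, 2.17]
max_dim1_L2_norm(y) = 2.64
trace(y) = 1.74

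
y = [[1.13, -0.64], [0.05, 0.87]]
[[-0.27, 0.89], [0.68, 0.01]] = y@[[0.20, 0.77], [0.77, -0.03]]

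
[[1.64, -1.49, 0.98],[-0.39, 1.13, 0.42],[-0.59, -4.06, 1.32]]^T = [[1.64,-0.39,-0.59], [-1.49,1.13,-4.06], [0.98,0.42,1.32]]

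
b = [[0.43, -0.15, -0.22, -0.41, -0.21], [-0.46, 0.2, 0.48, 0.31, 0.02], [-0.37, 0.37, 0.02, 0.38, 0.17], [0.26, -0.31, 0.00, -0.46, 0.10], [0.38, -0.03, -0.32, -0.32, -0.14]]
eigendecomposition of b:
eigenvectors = [[(-0.27+0j),-0.24+0.00j,-0.01+0.46j,(-0.01-0.46j),(0.76+0j)], [0.75+0.00j,(-0.21+0j),-0.54+0.00j,-0.54-0.00j,(0.21+0j)], [0.43+0.00j,(0.56+0j),(-0.09+0.08j),(-0.09-0.08j),(0.39+0j)], [-0.34+0.00j,(-0.77+0j),(0.43+0.17j),(0.43-0.17j),(0.36+0j)], [-0.24+0.00j,(0.05+0j),(0.08+0.52j),(0.08-0.52j),0.32+0.00j]]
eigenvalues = [(0.49+0j), (-0.47+0j), (0.02+0.21j), (0.02-0.21j), (-0.01+0j)]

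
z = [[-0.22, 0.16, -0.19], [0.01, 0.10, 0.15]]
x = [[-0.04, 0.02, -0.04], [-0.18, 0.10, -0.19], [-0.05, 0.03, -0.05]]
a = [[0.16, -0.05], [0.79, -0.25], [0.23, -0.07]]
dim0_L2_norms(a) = [0.84, 0.26]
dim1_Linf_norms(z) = [0.22, 0.15]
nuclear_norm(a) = 0.88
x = a @ z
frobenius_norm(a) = 0.88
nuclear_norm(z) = 0.51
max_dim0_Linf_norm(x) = 0.19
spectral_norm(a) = 0.88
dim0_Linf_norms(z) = [0.22, 0.16, 0.19]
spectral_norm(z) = 0.34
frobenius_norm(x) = 0.30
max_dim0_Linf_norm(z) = 0.22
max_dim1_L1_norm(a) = 1.04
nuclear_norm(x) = 0.30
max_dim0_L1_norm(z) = 0.34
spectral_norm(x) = 0.30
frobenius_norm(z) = 0.38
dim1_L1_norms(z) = [0.57, 0.26]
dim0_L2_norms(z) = [0.22, 0.19, 0.24]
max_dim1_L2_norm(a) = 0.83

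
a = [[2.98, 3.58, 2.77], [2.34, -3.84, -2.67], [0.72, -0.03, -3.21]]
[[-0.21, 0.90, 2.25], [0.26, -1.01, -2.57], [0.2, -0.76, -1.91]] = a @ [[0.01, -0.02, -0.06],[-0.02, 0.09, 0.23],[-0.06, 0.23, 0.58]]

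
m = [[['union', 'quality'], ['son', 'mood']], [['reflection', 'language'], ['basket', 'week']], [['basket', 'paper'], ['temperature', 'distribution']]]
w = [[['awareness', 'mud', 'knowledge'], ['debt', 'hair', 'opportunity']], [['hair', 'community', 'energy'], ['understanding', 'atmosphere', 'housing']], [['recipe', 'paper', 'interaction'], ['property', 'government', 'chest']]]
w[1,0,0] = 'hair'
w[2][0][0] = 'recipe'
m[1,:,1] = ['language', 'week']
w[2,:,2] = ['interaction', 'chest']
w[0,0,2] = 'knowledge'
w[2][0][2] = 'interaction'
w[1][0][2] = 'energy'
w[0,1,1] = 'hair'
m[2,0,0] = 'basket'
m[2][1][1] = 'distribution'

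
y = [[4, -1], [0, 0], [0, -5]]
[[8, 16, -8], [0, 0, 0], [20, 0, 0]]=y@ [[1, 4, -2], [-4, 0, 0]]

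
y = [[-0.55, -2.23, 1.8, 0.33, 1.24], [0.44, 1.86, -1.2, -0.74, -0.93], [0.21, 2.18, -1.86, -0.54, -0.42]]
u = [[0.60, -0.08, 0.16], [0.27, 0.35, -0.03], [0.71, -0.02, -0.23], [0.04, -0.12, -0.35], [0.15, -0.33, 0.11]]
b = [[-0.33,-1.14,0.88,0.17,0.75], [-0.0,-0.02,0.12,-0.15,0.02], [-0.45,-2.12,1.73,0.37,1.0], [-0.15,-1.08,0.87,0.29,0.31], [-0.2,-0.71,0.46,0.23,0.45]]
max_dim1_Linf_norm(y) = 2.23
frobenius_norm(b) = 3.84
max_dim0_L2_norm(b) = 2.73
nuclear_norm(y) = 6.07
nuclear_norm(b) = 4.40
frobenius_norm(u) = 1.19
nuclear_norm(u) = 1.94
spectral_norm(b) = 3.82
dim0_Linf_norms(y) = [0.55, 2.23, 1.86, 0.74, 1.24]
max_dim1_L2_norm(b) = 2.97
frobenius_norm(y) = 5.04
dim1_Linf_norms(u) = [0.6, 0.35, 0.71, 0.35, 0.33]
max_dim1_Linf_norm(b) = 2.12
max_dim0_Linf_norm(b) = 2.12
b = u @ y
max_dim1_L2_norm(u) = 0.75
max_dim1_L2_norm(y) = 3.19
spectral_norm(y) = 4.98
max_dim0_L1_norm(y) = 6.27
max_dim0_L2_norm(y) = 3.63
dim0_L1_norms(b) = [1.13, 5.07, 4.06, 1.21, 2.53]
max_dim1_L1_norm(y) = 6.15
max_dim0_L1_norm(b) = 5.07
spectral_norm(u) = 0.98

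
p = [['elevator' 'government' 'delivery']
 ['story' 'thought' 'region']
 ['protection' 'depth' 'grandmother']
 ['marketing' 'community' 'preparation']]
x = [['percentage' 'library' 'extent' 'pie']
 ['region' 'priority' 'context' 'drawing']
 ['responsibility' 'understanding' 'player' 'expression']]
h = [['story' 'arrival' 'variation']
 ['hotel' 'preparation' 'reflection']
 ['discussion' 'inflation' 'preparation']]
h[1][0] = 'hotel'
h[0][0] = 'story'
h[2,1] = 'inflation'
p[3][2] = 'preparation'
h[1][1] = 'preparation'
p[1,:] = ['story', 'thought', 'region']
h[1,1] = 'preparation'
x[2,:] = ['responsibility', 'understanding', 'player', 'expression']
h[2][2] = 'preparation'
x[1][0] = 'region'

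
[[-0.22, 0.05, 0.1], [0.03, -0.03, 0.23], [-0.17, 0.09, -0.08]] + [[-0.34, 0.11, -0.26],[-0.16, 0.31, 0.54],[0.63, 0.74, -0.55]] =[[-0.56, 0.16, -0.16], [-0.13, 0.28, 0.77], [0.46, 0.83, -0.63]]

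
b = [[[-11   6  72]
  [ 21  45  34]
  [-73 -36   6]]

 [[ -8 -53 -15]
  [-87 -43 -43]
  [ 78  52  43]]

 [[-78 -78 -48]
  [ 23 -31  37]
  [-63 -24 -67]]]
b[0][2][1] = -36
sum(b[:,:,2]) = 19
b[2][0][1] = -78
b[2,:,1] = [-78, -31, -24]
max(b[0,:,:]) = 72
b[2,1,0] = 23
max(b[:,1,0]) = 23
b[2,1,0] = 23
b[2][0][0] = -78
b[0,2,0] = -73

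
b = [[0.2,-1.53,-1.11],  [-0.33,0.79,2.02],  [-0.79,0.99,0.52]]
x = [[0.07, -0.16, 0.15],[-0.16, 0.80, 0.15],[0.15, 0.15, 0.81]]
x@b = [[-0.05, -0.09, -0.32], [-0.41, 1.03, 1.87], [-0.66, 0.69, 0.56]]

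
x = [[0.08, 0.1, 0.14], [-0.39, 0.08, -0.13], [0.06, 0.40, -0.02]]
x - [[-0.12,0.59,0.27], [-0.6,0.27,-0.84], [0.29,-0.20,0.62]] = [[0.20,-0.49,-0.13],[0.21,-0.19,0.71],[-0.23,0.60,-0.64]]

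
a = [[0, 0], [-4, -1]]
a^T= [[0, -4], [0, -1]]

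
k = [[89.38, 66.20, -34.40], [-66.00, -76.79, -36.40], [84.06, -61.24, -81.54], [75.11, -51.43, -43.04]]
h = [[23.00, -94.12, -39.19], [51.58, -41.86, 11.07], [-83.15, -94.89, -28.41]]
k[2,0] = 84.06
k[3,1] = -51.43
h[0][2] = -39.19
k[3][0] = 75.11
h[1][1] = -41.86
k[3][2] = -43.04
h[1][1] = -41.86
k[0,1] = 66.2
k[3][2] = -43.04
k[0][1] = 66.2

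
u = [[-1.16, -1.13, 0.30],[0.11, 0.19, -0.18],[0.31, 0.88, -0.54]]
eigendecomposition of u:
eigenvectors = [[(0.94+0j), 0.24+0.17j, (0.24-0.17j)], [(-0.12+0j), (-0.41-0.17j), -0.41+0.17j], [-0.32+0.00j, -0.85+0.00j, -0.85-0.00j]]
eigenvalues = [(-1.11+0j), (-0.2+0.11j), (-0.2-0.11j)]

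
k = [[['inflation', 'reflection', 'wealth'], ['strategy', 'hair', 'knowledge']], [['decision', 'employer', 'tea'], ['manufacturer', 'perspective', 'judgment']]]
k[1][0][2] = 'tea'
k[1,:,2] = ['tea', 'judgment']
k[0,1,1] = 'hair'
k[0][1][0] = 'strategy'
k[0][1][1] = 'hair'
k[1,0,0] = 'decision'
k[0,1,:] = ['strategy', 'hair', 'knowledge']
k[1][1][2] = 'judgment'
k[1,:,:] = [['decision', 'employer', 'tea'], ['manufacturer', 'perspective', 'judgment']]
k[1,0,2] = 'tea'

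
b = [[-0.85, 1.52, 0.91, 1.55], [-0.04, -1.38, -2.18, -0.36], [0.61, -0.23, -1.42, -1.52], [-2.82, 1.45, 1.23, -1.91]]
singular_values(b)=[4.42, 3.26, 1.41, 0.9]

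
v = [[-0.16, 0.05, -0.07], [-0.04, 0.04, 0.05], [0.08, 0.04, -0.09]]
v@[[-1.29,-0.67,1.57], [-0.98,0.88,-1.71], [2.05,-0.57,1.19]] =[[0.01, 0.19, -0.42], [0.11, 0.03, -0.07], [-0.33, 0.03, -0.05]]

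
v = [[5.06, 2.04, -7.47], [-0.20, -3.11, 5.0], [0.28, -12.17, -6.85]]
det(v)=391.071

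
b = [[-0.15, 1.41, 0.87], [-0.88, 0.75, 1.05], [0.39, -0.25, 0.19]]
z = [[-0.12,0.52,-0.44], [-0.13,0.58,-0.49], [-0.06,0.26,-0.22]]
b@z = [[-0.22,0.97,-0.82], [-0.05,0.25,-0.21], [-0.03,0.11,-0.09]]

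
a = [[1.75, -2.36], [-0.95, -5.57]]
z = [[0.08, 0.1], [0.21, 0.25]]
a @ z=[[-0.36, -0.41], [-1.25, -1.49]]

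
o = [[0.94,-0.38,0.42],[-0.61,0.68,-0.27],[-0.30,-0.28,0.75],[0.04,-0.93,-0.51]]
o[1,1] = 0.683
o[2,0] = -0.303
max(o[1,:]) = 0.683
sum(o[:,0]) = 0.06300000000000008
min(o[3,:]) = -0.926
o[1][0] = -0.607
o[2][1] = -0.284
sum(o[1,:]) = -0.19199999999999995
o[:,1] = [-0.381, 0.683, -0.284, -0.926]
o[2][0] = -0.303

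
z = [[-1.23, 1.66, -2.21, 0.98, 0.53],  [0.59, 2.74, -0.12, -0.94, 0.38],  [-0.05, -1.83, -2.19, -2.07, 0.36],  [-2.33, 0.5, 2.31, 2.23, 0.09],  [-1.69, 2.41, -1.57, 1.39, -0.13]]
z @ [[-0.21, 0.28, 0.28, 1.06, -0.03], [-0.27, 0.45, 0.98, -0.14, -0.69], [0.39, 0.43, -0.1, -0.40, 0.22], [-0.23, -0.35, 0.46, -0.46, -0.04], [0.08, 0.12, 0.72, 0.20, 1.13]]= [[-1.23, -0.83, 2.34, -1.00, -1.03], [-0.66, 1.72, 2.7, 0.80, -1.47], [0.16, -1.01, -2.28, 2.1, 1.27], [0.75, -0.2, 0.7, -4.47, 0.25], [-1.24, -0.57, 2.59, -2.17, -2.16]]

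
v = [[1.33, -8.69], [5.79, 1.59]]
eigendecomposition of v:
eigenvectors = [[(0.77+0j), 0.77-0.00j], [(-0.01-0.63j), (-0.01+0.63j)]]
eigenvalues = [(1.46+7.09j), (1.46-7.09j)]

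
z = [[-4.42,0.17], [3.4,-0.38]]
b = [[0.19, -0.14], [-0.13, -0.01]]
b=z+[[4.61, -0.31],[-3.53, 0.37]]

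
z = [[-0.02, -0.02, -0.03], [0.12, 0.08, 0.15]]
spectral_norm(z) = 0.21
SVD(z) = [[-0.19, 0.98], [0.98, 0.19]] @ diag([0.2120607400087875, 0.005499322406027325]) @ [[0.57, 0.39, 0.72], [0.64, -0.76, -0.10]]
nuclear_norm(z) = 0.22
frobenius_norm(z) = 0.21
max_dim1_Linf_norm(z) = 0.15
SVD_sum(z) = [[-0.02, -0.02, -0.03], [0.12, 0.08, 0.15]] + [[0.0, -0.0, -0.00], [0.0, -0.00, -0.0]]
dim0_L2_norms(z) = [0.12, 0.08, 0.15]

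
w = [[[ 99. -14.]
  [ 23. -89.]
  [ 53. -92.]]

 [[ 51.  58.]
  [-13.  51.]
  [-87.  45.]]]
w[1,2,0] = -87.0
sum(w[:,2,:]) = -81.0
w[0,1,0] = 23.0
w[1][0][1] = 58.0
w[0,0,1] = -14.0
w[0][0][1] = -14.0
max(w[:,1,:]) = 51.0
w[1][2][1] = 45.0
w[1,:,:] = [[51.0, 58.0], [-13.0, 51.0], [-87.0, 45.0]]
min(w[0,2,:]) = -92.0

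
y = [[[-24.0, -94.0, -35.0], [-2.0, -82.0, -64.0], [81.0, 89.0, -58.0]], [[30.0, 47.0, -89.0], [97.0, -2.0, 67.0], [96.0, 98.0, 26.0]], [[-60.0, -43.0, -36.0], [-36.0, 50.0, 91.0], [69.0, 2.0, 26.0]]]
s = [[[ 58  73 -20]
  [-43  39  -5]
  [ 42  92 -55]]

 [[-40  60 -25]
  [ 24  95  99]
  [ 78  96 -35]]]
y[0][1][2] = -64.0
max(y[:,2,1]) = 98.0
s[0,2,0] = 42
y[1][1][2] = 67.0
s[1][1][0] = 24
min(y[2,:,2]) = -36.0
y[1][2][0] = 96.0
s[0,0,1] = 73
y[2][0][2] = -36.0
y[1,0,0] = 30.0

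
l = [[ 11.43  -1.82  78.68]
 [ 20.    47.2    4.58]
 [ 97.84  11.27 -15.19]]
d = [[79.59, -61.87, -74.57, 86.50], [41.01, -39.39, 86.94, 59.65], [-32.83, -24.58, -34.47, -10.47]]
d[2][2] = -34.47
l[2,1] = 11.27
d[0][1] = -61.87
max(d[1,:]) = 86.94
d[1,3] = 59.65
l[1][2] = 4.58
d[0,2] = -74.57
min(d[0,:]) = -74.57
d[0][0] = 79.59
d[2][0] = -32.83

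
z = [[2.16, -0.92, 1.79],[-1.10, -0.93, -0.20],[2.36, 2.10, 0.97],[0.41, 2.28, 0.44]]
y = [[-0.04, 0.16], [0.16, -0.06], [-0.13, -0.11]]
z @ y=[[-0.47, 0.20], [-0.08, -0.1], [0.12, 0.14], [0.29, -0.12]]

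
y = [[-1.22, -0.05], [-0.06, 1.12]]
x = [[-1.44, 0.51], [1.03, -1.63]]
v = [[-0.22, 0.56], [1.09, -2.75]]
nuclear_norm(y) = 2.34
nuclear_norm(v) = 3.02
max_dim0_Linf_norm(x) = 1.63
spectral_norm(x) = 2.33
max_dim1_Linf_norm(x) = 1.63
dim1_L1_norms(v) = [0.78, 3.84]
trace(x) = -3.07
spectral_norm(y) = 1.22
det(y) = -1.37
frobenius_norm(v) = 3.02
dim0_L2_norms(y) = [1.22, 1.12]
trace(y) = -0.10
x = y + v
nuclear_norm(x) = 3.11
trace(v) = -2.97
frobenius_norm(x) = 2.46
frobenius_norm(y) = 1.66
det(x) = 1.82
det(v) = -0.01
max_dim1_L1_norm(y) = 1.27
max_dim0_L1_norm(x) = 2.47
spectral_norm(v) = 3.02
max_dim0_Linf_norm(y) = 1.22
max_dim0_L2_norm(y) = 1.22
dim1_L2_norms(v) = [0.6, 2.96]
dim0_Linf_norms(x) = [1.44, 1.63]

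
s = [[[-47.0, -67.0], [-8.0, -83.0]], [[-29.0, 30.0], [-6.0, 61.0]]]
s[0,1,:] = [-8.0, -83.0]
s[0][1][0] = -8.0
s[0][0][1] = -67.0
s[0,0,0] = -47.0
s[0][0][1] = -67.0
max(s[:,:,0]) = -6.0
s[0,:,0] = [-47.0, -8.0]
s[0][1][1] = -83.0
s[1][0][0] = -29.0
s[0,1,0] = -8.0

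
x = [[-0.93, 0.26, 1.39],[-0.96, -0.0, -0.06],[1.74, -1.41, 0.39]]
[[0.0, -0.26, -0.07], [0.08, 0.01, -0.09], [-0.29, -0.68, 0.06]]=x@[[-0.08, 0.01, 0.09],[0.09, 0.42, 0.07],[-0.07, -0.26, -0.00]]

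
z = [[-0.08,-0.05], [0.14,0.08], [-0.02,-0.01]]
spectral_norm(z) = 0.19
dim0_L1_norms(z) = [0.24, 0.14]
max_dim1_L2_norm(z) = 0.16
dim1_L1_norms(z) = [0.13, 0.22, 0.03]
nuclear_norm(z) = 0.19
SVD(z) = [[-0.50,-0.81], [0.86,-0.42], [-0.12,0.41]] @ diag([0.18811583201392934, 0.003526151685212562]) @ [[0.86, 0.50],  [-0.5, 0.86]]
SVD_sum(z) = [[-0.08, -0.05],[0.14, 0.08],[-0.02, -0.01]] + [[0.0, -0.00],[0.0, -0.0],[-0.0, 0.0]]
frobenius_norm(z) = 0.19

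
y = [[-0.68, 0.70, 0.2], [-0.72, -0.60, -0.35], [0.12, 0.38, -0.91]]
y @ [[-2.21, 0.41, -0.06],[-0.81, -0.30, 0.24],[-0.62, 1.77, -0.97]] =[[0.81,-0.13,0.01], [2.29,-0.73,0.24], [-0.01,-1.68,0.97]]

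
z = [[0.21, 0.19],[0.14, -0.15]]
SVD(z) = [[-1.00, -0.02],[-0.02, 1.0]] @ diag([0.2832335573210289, 0.20513106056196231]) @ [[-0.75, -0.66], [0.66, -0.75]]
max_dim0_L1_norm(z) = 0.35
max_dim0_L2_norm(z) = 0.25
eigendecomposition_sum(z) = [[0.24, 0.11], [0.08, 0.04]] + [[-0.03, 0.08], [0.06, -0.19]]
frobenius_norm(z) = 0.35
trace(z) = 0.06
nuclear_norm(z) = 0.49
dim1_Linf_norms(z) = [0.21, 0.15]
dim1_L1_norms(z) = [0.4, 0.29]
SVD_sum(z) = [[0.21, 0.19], [0.01, 0.0]] + [[-0.00,0.0], [0.13,-0.15]]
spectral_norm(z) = 0.28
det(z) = -0.06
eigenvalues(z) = [0.27, -0.21]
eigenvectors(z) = [[0.95, -0.41], [0.31, 0.91]]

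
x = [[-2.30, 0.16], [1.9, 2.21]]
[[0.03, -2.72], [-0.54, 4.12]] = x @ [[-0.03, 1.24],[-0.22, 0.80]]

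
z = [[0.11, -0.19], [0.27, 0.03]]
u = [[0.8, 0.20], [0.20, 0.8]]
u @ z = [[0.14, -0.15], [0.24, -0.01]]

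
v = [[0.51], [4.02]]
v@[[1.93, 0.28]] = [[0.98, 0.14], [7.76, 1.13]]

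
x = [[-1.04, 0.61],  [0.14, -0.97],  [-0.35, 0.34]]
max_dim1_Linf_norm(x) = 1.04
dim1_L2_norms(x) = [1.21, 0.98, 0.49]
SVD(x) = [[-0.77, -0.56], [0.55, -0.82], [-0.33, -0.05]] @ diag([1.4903799777383029, 0.6565573257201348]) @ [[0.67, -0.75],[0.75, 0.67]]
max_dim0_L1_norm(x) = 1.92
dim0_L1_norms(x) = [1.53, 1.92]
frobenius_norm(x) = 1.63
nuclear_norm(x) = 2.15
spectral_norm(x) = 1.49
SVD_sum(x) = [[-0.76, 0.86], [0.54, -0.61], [-0.32, 0.36]] + [[-0.28, -0.25], [-0.40, -0.36], [-0.03, -0.02]]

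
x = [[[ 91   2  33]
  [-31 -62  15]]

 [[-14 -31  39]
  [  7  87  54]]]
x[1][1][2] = 54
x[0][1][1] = -62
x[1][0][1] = -31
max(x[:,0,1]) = 2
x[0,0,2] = 33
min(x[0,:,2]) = 15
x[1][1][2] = 54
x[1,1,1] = 87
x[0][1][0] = -31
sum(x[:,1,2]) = 69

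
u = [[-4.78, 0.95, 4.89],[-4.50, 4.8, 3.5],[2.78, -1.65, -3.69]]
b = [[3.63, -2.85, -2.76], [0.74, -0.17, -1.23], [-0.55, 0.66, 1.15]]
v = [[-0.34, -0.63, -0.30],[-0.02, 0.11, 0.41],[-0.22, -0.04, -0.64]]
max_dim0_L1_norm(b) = 5.14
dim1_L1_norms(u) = [10.62, 12.8, 8.12]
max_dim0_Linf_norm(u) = 4.89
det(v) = 0.08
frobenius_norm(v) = 1.11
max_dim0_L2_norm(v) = 0.82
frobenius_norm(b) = 5.75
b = v @ u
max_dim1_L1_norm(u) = 12.8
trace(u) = -3.67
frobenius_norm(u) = 11.28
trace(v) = -0.87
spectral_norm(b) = 5.68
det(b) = 1.64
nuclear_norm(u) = 14.48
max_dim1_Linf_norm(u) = 4.89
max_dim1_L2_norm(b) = 5.38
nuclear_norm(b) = 6.87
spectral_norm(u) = 10.87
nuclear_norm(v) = 1.64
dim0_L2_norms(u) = [7.13, 5.16, 7.06]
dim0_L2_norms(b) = [3.75, 2.93, 3.23]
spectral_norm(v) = 0.98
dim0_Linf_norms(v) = [0.34, 0.63, 0.64]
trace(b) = 4.61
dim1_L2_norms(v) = [0.78, 0.42, 0.68]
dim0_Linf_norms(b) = [3.63, 2.85, 2.76]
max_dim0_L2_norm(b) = 3.75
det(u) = 21.58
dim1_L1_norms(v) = [1.27, 0.54, 0.9]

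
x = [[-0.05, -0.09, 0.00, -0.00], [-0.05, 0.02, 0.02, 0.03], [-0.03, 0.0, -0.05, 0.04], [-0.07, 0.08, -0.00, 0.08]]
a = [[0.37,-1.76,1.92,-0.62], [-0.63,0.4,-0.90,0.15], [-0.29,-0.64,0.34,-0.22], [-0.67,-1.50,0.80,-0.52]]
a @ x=[[0.06, -0.12, -0.13, -0.03], [0.03, 0.08, 0.05, -0.01], [0.05, -0.00, -0.03, -0.02], [0.12, -0.01, -0.07, -0.05]]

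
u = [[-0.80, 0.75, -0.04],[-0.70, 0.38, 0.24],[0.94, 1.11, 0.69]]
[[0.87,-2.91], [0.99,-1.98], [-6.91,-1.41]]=u @ [[-3.29, 1.46], [-2.43, -2.34], [-1.63, -0.27]]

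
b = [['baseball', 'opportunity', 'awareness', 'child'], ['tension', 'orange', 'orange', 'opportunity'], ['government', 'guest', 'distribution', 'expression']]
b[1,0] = 'tension'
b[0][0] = 'baseball'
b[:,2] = ['awareness', 'orange', 'distribution']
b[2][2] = 'distribution'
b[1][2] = 'orange'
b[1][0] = 'tension'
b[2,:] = ['government', 'guest', 'distribution', 'expression']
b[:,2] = ['awareness', 'orange', 'distribution']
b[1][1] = 'orange'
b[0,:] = ['baseball', 'opportunity', 'awareness', 'child']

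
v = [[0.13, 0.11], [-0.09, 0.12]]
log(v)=[[-1.80,0.74], [-0.61,-1.87]]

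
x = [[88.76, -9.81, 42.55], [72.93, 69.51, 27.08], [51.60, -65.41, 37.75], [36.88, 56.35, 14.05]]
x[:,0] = [88.76, 72.93, 51.6, 36.88]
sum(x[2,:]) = 23.940000000000005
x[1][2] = 27.08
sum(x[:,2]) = 121.42999999999999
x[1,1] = 69.51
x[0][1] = -9.81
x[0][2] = 42.55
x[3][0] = 36.88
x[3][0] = 36.88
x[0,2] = 42.55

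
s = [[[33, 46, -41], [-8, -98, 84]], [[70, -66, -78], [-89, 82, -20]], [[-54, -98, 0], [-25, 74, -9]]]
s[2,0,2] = 0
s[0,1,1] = -98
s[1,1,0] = -89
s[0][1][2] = 84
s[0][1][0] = -8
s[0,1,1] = -98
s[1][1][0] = -89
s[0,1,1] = -98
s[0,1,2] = 84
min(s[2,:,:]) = -98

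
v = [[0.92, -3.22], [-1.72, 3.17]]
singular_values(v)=[4.89, 0.54]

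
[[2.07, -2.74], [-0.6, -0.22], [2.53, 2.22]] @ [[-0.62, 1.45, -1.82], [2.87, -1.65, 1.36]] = [[-9.15, 7.52, -7.49], [-0.26, -0.51, 0.79], [4.8, 0.01, -1.59]]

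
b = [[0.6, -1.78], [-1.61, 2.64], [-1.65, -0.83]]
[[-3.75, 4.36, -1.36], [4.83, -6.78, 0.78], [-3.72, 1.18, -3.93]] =b@[[1.02, 0.44, 1.71], [2.45, -2.3, 1.34]]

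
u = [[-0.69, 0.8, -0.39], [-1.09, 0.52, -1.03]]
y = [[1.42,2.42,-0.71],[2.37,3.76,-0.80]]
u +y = [[0.73, 3.22, -1.1], [1.28, 4.28, -1.83]]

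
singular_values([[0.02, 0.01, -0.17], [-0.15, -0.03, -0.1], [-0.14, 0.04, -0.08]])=[0.26, 0.15, 0.05]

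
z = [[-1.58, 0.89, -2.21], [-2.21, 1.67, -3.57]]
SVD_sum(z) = [[-1.45, 1.01, -2.24],[-2.29, 1.6, -3.55]] + [[-0.13, -0.12, 0.03], [0.08, 0.07, -0.02]]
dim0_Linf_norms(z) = [2.21, 1.67, 3.57]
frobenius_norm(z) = 5.35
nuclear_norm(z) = 5.56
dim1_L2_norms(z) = [2.86, 4.52]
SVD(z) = [[-0.53, -0.85], [-0.85, 0.53]] @ diag([5.34279066588956, 0.2123391167057484]) @ [[0.51,-0.35,0.79], [0.73,0.66,-0.18]]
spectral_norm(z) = 5.34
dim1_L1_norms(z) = [4.68, 7.45]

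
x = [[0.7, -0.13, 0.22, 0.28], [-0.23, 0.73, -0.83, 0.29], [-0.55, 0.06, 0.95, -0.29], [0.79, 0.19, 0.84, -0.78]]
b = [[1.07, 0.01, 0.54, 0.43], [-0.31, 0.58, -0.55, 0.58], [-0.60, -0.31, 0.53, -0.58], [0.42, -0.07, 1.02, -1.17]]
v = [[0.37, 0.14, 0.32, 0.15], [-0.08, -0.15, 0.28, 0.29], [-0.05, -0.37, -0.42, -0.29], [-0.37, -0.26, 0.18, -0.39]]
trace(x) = 1.60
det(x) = -0.64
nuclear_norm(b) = 4.27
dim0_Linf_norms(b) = [1.07, 0.58, 1.02, 1.17]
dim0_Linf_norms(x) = [0.79, 0.73, 0.95, 0.78]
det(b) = -0.50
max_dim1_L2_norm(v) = 0.63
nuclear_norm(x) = 4.11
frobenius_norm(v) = 1.12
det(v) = -0.04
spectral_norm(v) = 0.88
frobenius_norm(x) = 2.29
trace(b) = 1.01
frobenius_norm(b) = 2.52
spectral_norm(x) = 1.79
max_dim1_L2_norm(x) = 1.41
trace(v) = -0.59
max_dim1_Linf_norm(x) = 0.95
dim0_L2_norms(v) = [0.53, 0.5, 0.62, 0.59]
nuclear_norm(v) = 2.03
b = v + x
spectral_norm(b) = 1.99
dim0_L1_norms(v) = [0.87, 0.92, 1.2, 1.12]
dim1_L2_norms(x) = [0.8, 1.17, 1.14, 1.41]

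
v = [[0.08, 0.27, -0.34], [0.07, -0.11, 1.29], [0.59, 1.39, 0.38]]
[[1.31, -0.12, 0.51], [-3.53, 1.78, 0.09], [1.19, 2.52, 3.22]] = v @ [[2.67, 3.97, -2.14], [0.5, -0.19, 3.10], [-2.84, 1.15, 0.45]]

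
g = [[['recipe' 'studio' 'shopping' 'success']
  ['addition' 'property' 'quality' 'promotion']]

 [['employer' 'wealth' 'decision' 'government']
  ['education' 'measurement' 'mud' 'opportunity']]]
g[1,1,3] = 'opportunity'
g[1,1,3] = 'opportunity'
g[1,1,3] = 'opportunity'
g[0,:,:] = [['recipe', 'studio', 'shopping', 'success'], ['addition', 'property', 'quality', 'promotion']]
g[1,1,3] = 'opportunity'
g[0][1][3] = 'promotion'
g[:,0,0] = ['recipe', 'employer']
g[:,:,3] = [['success', 'promotion'], ['government', 'opportunity']]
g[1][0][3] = 'government'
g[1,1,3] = 'opportunity'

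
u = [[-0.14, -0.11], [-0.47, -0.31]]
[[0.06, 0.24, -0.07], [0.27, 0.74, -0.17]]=u @[[-1.43,  -0.85,  -0.17],[1.31,  -1.11,  0.81]]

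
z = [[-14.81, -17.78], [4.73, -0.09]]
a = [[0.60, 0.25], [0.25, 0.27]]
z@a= [[-13.33, -8.5], [2.82, 1.16]]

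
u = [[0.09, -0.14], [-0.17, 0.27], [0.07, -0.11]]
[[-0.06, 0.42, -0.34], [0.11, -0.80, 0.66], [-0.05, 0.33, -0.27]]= u @ [[-2.44, 3.03, 0.03], [-1.14, -1.04, 2.48]]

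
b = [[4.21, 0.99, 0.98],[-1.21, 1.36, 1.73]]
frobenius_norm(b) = 5.10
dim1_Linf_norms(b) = [4.21, 1.73]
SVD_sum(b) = [[4.29, 0.77, 0.70],[-0.64, -0.12, -0.11]] + [[-0.08, 0.22, 0.28], [-0.57, 1.48, 1.84]]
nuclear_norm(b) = 6.92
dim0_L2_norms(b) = [4.38, 1.68, 1.99]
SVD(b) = [[-0.99, 0.15], [0.15, 0.99]] @ diag([4.469093967563755, 2.449162940493188]) @ [[-0.97, -0.17, -0.16], [-0.23, 0.61, 0.76]]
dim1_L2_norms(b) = [4.43, 2.51]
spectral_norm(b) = 4.47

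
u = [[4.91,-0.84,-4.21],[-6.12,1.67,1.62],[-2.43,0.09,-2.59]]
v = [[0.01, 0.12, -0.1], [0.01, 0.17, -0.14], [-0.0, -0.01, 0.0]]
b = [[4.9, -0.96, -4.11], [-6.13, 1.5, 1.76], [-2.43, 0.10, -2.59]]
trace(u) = 3.99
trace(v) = 0.18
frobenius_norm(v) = 0.27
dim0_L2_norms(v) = [0.01, 0.21, 0.17]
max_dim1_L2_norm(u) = 6.55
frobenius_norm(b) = 9.87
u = b + v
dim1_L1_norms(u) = [9.96, 9.41, 5.11]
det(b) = -13.01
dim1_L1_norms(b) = [9.97, 9.39, 5.12]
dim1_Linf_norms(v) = [0.12, 0.17, 0.01]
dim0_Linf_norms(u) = [6.12, 1.67, 4.21]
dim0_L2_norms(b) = [8.22, 1.78, 5.17]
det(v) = -0.00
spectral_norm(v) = 0.27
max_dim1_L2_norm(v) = 0.22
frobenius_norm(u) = 9.90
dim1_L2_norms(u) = [6.52, 6.55, 3.55]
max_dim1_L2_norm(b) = 6.55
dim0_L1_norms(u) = [13.46, 2.6, 8.42]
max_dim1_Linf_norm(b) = 6.13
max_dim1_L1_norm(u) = 9.96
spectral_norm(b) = 9.06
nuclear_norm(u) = 13.58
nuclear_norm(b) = 13.32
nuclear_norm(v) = 0.28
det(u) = -20.10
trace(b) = 3.81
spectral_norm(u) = 9.06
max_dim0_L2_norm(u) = 8.21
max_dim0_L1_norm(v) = 0.3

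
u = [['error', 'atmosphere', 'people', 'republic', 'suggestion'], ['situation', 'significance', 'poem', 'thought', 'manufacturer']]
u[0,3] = 'republic'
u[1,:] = ['situation', 'significance', 'poem', 'thought', 'manufacturer']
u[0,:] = ['error', 'atmosphere', 'people', 'republic', 'suggestion']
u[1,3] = 'thought'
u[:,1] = ['atmosphere', 'significance']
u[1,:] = ['situation', 'significance', 'poem', 'thought', 'manufacturer']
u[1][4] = 'manufacturer'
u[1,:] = ['situation', 'significance', 'poem', 'thought', 'manufacturer']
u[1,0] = 'situation'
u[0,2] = 'people'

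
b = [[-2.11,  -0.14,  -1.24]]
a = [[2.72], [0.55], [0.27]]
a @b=[[-5.74, -0.38, -3.37], [-1.16, -0.08, -0.68], [-0.57, -0.04, -0.33]]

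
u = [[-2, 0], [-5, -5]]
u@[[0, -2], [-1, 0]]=[[0, 4], [5, 10]]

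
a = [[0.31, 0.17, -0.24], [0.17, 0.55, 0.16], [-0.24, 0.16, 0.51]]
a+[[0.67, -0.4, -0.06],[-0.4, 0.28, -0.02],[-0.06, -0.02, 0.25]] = [[0.98, -0.23, -0.3], [-0.23, 0.83, 0.14], [-0.3, 0.14, 0.76]]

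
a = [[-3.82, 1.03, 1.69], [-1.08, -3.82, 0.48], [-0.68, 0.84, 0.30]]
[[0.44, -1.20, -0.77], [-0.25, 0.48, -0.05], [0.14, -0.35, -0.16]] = a @ [[-0.01, 0.23, 0.15], [0.09, -0.2, -0.04], [0.18, -0.07, -0.09]]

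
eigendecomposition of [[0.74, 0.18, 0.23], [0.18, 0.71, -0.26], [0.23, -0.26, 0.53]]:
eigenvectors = [[0.47, -0.63, -0.62],[-0.52, 0.37, -0.77],[-0.71, -0.68, 0.15]]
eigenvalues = [0.19, 0.88, 0.91]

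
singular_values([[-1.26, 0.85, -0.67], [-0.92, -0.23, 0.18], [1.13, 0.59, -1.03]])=[1.95, 1.59, 0.2]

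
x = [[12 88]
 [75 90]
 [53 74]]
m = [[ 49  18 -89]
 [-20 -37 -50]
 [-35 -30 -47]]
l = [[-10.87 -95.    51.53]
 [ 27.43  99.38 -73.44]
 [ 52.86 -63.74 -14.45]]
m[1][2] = -50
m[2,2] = -47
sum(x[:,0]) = 140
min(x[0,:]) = 12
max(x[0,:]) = 88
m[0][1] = 18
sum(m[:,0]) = -6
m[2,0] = -35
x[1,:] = [75, 90]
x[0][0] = 12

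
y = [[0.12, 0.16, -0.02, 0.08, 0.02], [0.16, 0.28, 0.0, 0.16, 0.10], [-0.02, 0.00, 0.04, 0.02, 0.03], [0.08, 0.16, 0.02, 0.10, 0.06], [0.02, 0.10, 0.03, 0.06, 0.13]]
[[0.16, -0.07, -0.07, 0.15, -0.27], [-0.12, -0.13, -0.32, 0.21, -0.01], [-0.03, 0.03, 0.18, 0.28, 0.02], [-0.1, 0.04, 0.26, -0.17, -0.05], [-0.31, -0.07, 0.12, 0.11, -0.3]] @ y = [[0.02, 0.0, -0.01, -0.00, -0.03], [-0.01, -0.02, -0.01, -0.02, -0.01], [0.02, 0.05, 0.01, 0.04, 0.03], [-0.03, -0.04, 0.01, -0.02, -0.01], [-0.05, -0.08, 0.00, -0.04, -0.04]]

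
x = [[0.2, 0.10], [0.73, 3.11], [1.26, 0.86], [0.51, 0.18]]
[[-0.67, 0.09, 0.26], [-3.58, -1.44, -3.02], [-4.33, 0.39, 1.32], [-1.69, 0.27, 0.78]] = x@[[-3.16, 0.75, 2.04],[-0.41, -0.64, -1.45]]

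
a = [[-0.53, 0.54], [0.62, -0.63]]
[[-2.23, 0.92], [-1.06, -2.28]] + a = [[-2.76, 1.46], [-0.44, -2.91]]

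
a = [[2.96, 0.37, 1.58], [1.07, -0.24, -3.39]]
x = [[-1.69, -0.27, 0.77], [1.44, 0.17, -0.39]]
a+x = [[1.27,0.10,2.35], [2.51,-0.07,-3.78]]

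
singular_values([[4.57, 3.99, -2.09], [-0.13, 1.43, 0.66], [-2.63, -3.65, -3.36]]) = [7.58, 4.11, 0.91]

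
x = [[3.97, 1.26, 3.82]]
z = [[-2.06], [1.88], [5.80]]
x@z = [[16.35]]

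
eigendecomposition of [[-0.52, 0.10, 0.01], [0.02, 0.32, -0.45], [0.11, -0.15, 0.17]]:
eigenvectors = [[-0.98, 0.17, -0.09], [0.12, 0.8, -0.92], [0.18, 0.58, 0.38]]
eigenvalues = [-0.53, -0.0, 0.51]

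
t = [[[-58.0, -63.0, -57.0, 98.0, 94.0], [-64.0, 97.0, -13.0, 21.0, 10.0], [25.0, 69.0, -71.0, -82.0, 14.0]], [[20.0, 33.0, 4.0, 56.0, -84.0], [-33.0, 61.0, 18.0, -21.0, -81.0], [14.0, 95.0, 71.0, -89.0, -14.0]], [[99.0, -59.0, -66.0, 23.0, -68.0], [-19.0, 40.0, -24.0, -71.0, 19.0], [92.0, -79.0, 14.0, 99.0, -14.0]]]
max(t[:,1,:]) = 97.0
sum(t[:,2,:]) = 144.0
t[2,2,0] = 92.0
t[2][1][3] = -71.0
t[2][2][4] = -14.0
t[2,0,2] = -66.0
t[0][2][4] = 14.0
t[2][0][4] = -68.0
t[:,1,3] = [21.0, -21.0, -71.0]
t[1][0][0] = 20.0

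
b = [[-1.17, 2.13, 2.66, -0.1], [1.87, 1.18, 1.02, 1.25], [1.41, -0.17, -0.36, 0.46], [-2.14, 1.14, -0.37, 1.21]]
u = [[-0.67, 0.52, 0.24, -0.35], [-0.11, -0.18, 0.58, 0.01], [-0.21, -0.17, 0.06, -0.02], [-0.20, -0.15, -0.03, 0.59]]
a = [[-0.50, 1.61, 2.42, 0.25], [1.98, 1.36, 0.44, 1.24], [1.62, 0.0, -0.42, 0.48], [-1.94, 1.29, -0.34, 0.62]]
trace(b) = 0.86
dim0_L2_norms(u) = [0.74, 0.6, 0.63, 0.69]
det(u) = -0.08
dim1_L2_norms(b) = [3.6, 2.74, 1.54, 2.73]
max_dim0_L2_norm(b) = 3.38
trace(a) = 1.06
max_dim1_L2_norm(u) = 0.95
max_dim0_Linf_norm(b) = 2.66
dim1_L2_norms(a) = [2.96, 2.74, 1.74, 2.43]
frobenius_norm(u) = 1.33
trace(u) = -0.20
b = u + a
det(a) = -0.03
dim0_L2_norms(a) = [3.25, 2.47, 2.52, 1.49]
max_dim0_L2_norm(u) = 0.74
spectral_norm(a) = 3.34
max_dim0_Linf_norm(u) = 0.67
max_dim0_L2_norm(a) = 3.25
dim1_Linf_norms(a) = [2.42, 1.98, 1.62, 1.94]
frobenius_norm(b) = 5.51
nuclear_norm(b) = 9.26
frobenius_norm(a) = 5.02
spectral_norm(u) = 0.98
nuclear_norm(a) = 8.43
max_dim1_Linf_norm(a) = 2.42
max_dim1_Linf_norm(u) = 0.67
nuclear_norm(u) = 2.41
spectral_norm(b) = 4.02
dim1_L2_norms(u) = [0.95, 0.62, 0.28, 0.64]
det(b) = 1.57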